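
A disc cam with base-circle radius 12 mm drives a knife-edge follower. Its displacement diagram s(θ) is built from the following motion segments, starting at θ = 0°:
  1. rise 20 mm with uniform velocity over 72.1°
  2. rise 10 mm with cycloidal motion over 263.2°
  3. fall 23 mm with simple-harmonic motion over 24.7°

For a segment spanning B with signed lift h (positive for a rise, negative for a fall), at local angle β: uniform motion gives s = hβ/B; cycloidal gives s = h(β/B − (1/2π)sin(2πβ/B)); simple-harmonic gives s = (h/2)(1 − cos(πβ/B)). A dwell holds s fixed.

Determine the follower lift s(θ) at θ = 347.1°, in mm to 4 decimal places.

seg 1 [0°–72.1°] uniform, h=20: full span → s += 20 → s = 20.0000
seg 2 [72.1°–335.3°] cycloidal, h=10: full span → s += 10 → s = 30.0000
seg 3 [335.3°–360°] simple-harmonic, h=-23: θ=347.1° here. β=11.8, B=24.7. -23/2·(1 − cos(π·0.4777)) = -10.6962 → s = 19.3038

19.3038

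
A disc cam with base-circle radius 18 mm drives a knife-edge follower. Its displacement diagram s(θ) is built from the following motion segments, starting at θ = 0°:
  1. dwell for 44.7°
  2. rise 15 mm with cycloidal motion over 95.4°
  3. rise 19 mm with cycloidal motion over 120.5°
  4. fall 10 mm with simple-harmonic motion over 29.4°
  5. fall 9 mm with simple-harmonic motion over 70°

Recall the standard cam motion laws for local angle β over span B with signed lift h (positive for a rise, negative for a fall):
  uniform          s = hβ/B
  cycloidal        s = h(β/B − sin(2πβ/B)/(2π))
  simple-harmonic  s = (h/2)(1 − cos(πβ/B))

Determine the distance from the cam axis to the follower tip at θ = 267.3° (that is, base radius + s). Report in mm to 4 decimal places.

seg 1 [0°–44.7°] dwell: s stays 0.0000
seg 2 [44.7°–140.1°] cycloidal, h=15: full span → s += 15 → s = 15.0000
seg 3 [140.1°–260.6°] cycloidal, h=19: full span → s += 19 → s = 34.0000
seg 4 [260.6°–290°] simple-harmonic, h=-10: θ=267.3° here. β=6.7, B=29.4. -10/2·(1 − cos(π·0.2279)) = -1.2276 → s = 32.7724
radial distance = base radius + s = 18 + 32.7724 = 50.7724

50.7724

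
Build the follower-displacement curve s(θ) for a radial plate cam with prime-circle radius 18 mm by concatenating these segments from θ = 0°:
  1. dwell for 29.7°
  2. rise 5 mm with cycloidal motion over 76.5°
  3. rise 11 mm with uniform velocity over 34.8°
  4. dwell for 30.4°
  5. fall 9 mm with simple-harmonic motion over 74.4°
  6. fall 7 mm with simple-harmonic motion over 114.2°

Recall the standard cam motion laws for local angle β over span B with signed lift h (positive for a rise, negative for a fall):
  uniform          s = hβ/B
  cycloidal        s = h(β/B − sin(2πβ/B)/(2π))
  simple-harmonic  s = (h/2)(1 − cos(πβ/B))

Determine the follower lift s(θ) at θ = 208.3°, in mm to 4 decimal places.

seg 1 [0°–29.7°] dwell: s stays 0.0000
seg 2 [29.7°–106.2°] cycloidal, h=5: full span → s += 5 → s = 5.0000
seg 3 [106.2°–141°] uniform, h=11: full span → s += 11 → s = 16.0000
seg 4 [141°–171.4°] dwell: s stays 16.0000
seg 5 [171.4°–245.8°] simple-harmonic, h=-9: θ=208.3° here. β=36.9, B=74.4. -9/2·(1 − cos(π·0.4960)) = -4.4430 → s = 11.5570

11.5570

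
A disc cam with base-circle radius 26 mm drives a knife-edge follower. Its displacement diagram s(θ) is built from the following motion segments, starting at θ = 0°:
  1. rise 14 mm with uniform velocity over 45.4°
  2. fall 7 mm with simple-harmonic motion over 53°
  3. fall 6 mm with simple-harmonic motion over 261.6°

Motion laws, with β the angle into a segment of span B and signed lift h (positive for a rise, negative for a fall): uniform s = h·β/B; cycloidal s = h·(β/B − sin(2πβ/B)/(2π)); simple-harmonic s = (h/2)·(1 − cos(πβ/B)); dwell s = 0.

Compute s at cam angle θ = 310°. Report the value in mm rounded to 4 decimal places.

seg 1 [0°–45.4°] uniform, h=14: full span → s += 14 → s = 14.0000
seg 2 [45.4°–98.4°] simple-harmonic, h=-7: full span → s += -7 → s = 7.0000
seg 3 [98.4°–360°] simple-harmonic, h=-6: θ=310° here. β=211.6, B=261.6. -6/2·(1 − cos(π·0.8089)) = -5.4752 → s = 1.5248

1.5248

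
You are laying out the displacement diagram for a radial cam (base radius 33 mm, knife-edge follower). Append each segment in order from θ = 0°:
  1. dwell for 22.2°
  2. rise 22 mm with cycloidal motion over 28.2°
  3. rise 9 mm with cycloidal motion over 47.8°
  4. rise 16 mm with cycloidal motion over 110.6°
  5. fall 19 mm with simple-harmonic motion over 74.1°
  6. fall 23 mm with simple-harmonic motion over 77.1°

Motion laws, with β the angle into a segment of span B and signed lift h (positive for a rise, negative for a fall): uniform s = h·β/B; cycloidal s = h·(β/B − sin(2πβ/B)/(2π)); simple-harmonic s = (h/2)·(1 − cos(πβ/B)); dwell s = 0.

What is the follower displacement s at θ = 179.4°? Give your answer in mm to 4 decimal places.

seg 1 [0°–22.2°] dwell: s stays 0.0000
seg 2 [22.2°–50.4°] cycloidal, h=22: full span → s += 22 → s = 22.0000
seg 3 [50.4°–98.2°] cycloidal, h=9: full span → s += 9 → s = 31.0000
seg 4 [98.2°–208.8°] cycloidal, h=16: θ=179.4° here. β=81.2, B=110.6. 16·(0.7342 − sin(2π·0.7342)/(2π)) = 14.2807 → s = 45.2807

45.2807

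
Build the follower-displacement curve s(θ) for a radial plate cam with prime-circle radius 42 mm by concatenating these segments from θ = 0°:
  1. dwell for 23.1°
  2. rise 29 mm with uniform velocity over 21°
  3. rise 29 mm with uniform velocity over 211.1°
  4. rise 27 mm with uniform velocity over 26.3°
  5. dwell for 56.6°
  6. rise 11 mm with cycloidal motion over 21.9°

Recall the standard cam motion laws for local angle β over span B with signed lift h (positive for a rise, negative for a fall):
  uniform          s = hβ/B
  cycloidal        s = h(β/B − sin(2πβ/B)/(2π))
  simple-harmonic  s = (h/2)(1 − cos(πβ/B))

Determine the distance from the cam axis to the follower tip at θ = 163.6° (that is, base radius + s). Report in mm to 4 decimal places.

seg 1 [0°–23.1°] dwell: s stays 0.0000
seg 2 [23.1°–44.1°] uniform, h=29: full span → s += 29 → s = 29.0000
seg 3 [44.1°–255.2°] uniform, h=29: θ=163.6° here. β=119.5, B=211.1. 29·119.5/211.1 = 16.4164 → s = 45.4164
radial distance = base radius + s = 42 + 45.4164 = 87.4164

87.4164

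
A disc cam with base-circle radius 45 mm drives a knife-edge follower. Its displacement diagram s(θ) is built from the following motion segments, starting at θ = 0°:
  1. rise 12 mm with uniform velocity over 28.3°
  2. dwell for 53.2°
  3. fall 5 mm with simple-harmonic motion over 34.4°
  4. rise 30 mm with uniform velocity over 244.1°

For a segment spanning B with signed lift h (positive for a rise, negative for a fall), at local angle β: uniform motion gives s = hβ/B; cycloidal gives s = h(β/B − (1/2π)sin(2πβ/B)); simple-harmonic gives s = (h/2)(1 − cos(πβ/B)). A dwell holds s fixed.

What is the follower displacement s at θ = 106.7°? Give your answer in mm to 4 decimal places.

seg 1 [0°–28.3°] uniform, h=12: full span → s += 12 → s = 12.0000
seg 2 [28.3°–81.5°] dwell: s stays 12.0000
seg 3 [81.5°–115.9°] simple-harmonic, h=-5: θ=106.7° here. β=25.2, B=34.4. -5/2·(1 − cos(π·0.7326)) = -4.1683 → s = 7.8317

7.8317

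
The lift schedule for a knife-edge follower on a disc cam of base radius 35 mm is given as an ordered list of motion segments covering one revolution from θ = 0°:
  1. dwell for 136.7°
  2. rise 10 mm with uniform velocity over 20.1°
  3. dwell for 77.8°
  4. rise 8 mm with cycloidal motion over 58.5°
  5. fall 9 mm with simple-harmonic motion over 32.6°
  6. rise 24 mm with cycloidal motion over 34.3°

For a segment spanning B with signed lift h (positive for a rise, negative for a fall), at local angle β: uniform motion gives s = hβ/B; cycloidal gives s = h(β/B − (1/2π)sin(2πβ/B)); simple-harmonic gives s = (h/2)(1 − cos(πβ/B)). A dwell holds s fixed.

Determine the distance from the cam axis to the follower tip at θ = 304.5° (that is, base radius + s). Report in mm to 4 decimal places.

seg 1 [0°–136.7°] dwell: s stays 0.0000
seg 2 [136.7°–156.8°] uniform, h=10: full span → s += 10 → s = 10.0000
seg 3 [156.8°–234.6°] dwell: s stays 10.0000
seg 4 [234.6°–293.1°] cycloidal, h=8: full span → s += 8 → s = 18.0000
seg 5 [293.1°–325.7°] simple-harmonic, h=-9: θ=304.5° here. β=11.4, B=32.6. -9/2·(1 − cos(π·0.3497)) = -2.4532 → s = 15.5468
radial distance = base radius + s = 35 + 15.5468 = 50.5468

50.5468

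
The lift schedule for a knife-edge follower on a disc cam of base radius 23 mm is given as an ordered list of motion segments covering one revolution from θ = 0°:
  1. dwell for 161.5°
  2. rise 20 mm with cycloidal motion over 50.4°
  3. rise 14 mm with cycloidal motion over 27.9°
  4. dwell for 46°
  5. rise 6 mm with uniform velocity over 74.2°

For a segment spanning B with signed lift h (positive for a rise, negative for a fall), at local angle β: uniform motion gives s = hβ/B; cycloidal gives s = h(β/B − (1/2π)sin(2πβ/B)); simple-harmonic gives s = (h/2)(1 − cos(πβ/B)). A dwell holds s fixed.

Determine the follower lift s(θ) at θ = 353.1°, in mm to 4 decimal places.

seg 1 [0°–161.5°] dwell: s stays 0.0000
seg 2 [161.5°–211.9°] cycloidal, h=20: full span → s += 20 → s = 20.0000
seg 3 [211.9°–239.8°] cycloidal, h=14: full span → s += 14 → s = 34.0000
seg 4 [239.8°–285.8°] dwell: s stays 34.0000
seg 5 [285.8°–360°] uniform, h=6: θ=353.1° here. β=67.3, B=74.2. 6·67.3/74.2 = 5.4420 → s = 39.4420

39.4420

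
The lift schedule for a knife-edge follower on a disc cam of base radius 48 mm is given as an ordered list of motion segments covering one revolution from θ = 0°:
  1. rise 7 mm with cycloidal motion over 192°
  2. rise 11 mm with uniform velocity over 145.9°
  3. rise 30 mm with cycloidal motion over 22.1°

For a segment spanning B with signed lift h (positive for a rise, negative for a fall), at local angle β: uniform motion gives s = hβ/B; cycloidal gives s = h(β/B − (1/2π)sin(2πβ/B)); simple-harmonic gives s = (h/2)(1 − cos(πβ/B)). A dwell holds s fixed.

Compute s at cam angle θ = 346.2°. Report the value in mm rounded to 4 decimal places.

seg 1 [0°–192°] cycloidal, h=7: full span → s += 7 → s = 7.0000
seg 2 [192°–337.9°] uniform, h=11: full span → s += 11 → s = 18.0000
seg 3 [337.9°–360°] cycloidal, h=30: θ=346.2° here. β=8.3, B=22.1. 30·(0.3756 − sin(2π·0.3756)/(2π)) = 7.9028 → s = 25.9028

25.9028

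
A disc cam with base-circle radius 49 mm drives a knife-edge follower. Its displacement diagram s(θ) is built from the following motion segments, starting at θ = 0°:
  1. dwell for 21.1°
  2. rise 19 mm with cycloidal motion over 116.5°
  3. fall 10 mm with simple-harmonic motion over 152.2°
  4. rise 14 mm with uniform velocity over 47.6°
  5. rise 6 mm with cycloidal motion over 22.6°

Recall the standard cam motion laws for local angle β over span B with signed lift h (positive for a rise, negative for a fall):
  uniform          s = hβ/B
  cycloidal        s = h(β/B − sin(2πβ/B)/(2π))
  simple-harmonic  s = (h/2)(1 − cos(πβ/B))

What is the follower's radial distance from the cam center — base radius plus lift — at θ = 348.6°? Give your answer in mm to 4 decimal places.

seg 1 [0°–21.1°] dwell: s stays 0.0000
seg 2 [21.1°–137.6°] cycloidal, h=19: full span → s += 19 → s = 19.0000
seg 3 [137.6°–289.8°] simple-harmonic, h=-10: full span → s += -10 → s = 9.0000
seg 4 [289.8°–337.4°] uniform, h=14: full span → s += 14 → s = 23.0000
seg 5 [337.4°–360°] cycloidal, h=6: θ=348.6° here. β=11.2, B=22.6. 6·(0.4956 − sin(2π·0.4956)/(2π)) = 2.9469 → s = 25.9469
radial distance = base radius + s = 49 + 25.9469 = 74.9469

74.9469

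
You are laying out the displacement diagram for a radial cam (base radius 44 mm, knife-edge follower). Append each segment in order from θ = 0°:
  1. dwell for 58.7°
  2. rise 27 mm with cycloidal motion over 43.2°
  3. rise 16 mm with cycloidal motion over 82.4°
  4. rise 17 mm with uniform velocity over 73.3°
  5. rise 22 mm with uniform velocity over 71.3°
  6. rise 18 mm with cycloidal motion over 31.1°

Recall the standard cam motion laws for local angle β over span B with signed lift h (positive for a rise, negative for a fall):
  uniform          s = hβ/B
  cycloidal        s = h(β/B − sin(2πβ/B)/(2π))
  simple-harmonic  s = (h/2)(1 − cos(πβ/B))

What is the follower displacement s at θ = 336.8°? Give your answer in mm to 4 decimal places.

seg 1 [0°–58.7°] dwell: s stays 0.0000
seg 2 [58.7°–101.9°] cycloidal, h=27: full span → s += 27 → s = 27.0000
seg 3 [101.9°–184.3°] cycloidal, h=16: full span → s += 16 → s = 43.0000
seg 4 [184.3°–257.6°] uniform, h=17: full span → s += 17 → s = 60.0000
seg 5 [257.6°–328.9°] uniform, h=22: full span → s += 22 → s = 82.0000
seg 6 [328.9°–360°] cycloidal, h=18: θ=336.8° here. β=7.9, B=31.1. 18·(0.2540 − sin(2π·0.2540)/(2π)) = 1.7085 → s = 83.7085

83.7085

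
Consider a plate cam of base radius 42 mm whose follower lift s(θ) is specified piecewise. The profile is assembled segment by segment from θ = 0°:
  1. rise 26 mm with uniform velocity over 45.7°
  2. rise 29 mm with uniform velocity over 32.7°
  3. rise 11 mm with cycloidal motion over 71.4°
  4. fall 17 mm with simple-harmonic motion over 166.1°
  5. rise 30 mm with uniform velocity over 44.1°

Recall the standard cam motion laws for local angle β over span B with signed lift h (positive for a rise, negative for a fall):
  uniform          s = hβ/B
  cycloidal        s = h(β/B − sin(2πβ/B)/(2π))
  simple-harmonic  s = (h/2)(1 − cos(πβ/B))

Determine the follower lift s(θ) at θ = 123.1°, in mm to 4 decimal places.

seg 1 [0°–45.7°] uniform, h=26: full span → s += 26 → s = 26.0000
seg 2 [45.7°–78.4°] uniform, h=29: full span → s += 29 → s = 55.0000
seg 3 [78.4°–149.8°] cycloidal, h=11: θ=123.1° here. β=44.7, B=71.4. 11·(0.6261 − sin(2π·0.6261)/(2π)) = 8.1326 → s = 63.1326

63.1326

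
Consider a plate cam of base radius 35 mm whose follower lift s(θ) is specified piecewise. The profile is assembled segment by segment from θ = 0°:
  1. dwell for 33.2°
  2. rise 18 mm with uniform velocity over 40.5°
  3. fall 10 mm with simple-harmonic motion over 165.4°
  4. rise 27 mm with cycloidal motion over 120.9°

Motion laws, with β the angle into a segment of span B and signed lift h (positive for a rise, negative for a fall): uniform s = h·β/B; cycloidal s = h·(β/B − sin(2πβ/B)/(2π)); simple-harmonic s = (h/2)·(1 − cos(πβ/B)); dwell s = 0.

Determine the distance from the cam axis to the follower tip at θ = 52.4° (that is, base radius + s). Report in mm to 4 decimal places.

seg 1 [0°–33.2°] dwell: s stays 0.0000
seg 2 [33.2°–73.7°] uniform, h=18: θ=52.4° here. β=19.2, B=40.5. 18·19.2/40.5 = 8.5333 → s = 8.5333
radial distance = base radius + s = 35 + 8.5333 = 43.5333

43.5333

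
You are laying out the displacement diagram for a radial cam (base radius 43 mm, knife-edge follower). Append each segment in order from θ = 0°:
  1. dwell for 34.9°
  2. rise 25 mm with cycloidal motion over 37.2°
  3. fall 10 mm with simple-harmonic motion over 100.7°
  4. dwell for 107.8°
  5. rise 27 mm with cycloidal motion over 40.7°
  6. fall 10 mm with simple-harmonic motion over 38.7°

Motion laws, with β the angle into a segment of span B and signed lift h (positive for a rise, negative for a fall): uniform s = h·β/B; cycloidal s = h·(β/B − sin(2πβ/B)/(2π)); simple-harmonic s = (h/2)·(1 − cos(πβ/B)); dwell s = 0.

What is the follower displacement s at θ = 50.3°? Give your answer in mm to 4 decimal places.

seg 1 [0°–34.9°] dwell: s stays 0.0000
seg 2 [34.9°–72.1°] cycloidal, h=25: θ=50.3° here. β=15.4, B=37.2. 25·(0.4140 − sin(2π·0.4140)/(2π)) = 8.3021 → s = 8.3021

8.3021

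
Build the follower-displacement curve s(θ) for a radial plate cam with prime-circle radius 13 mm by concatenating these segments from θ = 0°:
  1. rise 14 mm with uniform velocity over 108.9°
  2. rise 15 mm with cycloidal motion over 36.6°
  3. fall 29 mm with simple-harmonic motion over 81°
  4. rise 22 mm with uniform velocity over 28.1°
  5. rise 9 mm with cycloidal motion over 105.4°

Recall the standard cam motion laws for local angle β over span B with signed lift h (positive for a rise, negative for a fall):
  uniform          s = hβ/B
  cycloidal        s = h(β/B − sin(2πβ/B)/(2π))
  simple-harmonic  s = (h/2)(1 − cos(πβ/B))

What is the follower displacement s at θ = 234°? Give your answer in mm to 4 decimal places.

seg 1 [0°–108.9°] uniform, h=14: full span → s += 14 → s = 14.0000
seg 2 [108.9°–145.5°] cycloidal, h=15: full span → s += 15 → s = 29.0000
seg 3 [145.5°–226.5°] simple-harmonic, h=-29: full span → s += -29 → s = 0.0000
seg 4 [226.5°–254.6°] uniform, h=22: θ=234° here. β=7.5, B=28.1. 22·7.5/28.1 = 5.8719 → s = 5.8719

5.8719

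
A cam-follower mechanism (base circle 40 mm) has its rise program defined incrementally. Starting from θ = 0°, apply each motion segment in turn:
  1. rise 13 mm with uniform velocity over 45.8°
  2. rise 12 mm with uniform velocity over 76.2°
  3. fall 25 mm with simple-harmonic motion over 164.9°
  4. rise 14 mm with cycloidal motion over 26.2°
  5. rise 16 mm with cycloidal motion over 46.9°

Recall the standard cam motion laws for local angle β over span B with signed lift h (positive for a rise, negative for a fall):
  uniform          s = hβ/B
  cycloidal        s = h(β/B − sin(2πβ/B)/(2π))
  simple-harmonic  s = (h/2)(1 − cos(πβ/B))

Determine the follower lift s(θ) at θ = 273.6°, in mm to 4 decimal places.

seg 1 [0°–45.8°] uniform, h=13: full span → s += 13 → s = 13.0000
seg 2 [45.8°–122°] uniform, h=12: full span → s += 12 → s = 25.0000
seg 3 [122°–286.9°] simple-harmonic, h=-25: θ=273.6° here. β=151.6, B=164.9. -25/2·(1 − cos(π·0.9193)) = -24.6009 → s = 0.3991

0.3991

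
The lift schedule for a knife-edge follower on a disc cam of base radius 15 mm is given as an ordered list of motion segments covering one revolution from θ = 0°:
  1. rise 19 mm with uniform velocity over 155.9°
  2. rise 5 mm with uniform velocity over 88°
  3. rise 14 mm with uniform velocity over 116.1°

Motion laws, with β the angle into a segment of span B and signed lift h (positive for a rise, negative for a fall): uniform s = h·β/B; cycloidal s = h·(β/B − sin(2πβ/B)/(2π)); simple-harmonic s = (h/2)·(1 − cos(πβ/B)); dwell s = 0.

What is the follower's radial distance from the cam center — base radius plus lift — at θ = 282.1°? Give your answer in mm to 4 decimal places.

seg 1 [0°–155.9°] uniform, h=19: full span → s += 19 → s = 19.0000
seg 2 [155.9°–243.9°] uniform, h=5: full span → s += 5 → s = 24.0000
seg 3 [243.9°–360°] uniform, h=14: θ=282.1° here. β=38.2, B=116.1. 14·38.2/116.1 = 4.6064 → s = 28.6064
radial distance = base radius + s = 15 + 28.6064 = 43.6064

43.6064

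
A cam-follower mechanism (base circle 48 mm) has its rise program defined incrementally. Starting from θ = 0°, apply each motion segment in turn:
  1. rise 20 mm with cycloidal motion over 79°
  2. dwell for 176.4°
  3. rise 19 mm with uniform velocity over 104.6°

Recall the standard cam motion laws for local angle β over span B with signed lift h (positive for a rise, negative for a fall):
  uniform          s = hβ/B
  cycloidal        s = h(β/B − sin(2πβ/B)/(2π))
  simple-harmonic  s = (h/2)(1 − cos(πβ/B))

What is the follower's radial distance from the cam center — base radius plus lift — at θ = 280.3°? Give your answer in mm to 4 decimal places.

seg 1 [0°–79°] cycloidal, h=20: full span → s += 20 → s = 20.0000
seg 2 [79°–255.4°] dwell: s stays 20.0000
seg 3 [255.4°–360°] uniform, h=19: θ=280.3° here. β=24.9, B=104.6. 19·24.9/104.6 = 4.5229 → s = 24.5229
radial distance = base radius + s = 48 + 24.5229 = 72.5229

72.5229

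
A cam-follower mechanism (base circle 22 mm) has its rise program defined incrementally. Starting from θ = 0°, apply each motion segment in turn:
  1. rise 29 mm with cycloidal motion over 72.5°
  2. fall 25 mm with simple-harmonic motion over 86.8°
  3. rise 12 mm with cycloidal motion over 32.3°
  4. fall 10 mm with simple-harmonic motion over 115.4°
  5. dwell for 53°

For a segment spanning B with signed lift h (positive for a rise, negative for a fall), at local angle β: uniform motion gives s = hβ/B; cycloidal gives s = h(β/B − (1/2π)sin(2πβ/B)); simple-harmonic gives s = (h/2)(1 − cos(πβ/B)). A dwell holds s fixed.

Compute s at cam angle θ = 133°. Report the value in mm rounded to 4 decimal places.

seg 1 [0°–72.5°] cycloidal, h=29: full span → s += 29 → s = 29.0000
seg 2 [72.5°–159.3°] simple-harmonic, h=-25: θ=133° here. β=60.5, B=86.8. -25/2·(1 − cos(π·0.6970)) = -19.7518 → s = 9.2482

9.2482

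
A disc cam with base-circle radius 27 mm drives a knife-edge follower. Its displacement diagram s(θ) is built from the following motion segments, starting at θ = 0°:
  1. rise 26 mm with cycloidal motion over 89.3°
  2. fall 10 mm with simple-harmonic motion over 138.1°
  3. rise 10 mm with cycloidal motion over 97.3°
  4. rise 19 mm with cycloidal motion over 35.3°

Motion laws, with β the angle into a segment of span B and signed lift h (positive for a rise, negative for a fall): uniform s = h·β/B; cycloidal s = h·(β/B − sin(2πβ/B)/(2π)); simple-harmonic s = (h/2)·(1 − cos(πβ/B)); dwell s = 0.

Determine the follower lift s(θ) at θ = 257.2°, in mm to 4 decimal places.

seg 1 [0°–89.3°] cycloidal, h=26: full span → s += 26 → s = 26.0000
seg 2 [89.3°–227.4°] simple-harmonic, h=-10: full span → s += -10 → s = 16.0000
seg 3 [227.4°–324.7°] cycloidal, h=10: θ=257.2° here. β=29.8, B=97.3. 10·(0.3063 − sin(2π·0.3063)/(2π)) = 1.5696 → s = 17.5696

17.5696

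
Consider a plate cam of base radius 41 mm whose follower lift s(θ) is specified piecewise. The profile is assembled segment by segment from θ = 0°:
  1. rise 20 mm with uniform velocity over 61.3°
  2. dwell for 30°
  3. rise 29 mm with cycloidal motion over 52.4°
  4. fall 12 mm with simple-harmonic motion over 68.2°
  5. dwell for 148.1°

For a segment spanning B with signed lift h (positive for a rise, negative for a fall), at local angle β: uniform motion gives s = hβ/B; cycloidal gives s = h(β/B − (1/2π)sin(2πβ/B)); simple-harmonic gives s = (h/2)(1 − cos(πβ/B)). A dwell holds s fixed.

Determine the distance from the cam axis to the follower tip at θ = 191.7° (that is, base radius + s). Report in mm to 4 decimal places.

seg 1 [0°–61.3°] uniform, h=20: full span → s += 20 → s = 20.0000
seg 2 [61.3°–91.3°] dwell: s stays 20.0000
seg 3 [91.3°–143.7°] cycloidal, h=29: full span → s += 29 → s = 49.0000
seg 4 [143.7°–211.9°] simple-harmonic, h=-12: θ=191.7° here. β=48, B=68.2. -12/2·(1 − cos(π·0.7038)) = -9.5846 → s = 39.4154
radial distance = base radius + s = 41 + 39.4154 = 80.4154

80.4154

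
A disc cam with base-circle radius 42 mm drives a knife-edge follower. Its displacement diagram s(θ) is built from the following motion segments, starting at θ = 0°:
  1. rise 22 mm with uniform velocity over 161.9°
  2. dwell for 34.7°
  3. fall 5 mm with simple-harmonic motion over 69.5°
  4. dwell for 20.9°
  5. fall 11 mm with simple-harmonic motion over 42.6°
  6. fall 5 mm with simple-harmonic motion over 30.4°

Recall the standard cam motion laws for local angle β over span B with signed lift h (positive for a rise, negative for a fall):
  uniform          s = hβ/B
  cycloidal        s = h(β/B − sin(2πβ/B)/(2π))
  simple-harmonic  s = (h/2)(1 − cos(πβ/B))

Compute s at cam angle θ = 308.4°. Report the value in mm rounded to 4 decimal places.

seg 1 [0°–161.9°] uniform, h=22: full span → s += 22 → s = 22.0000
seg 2 [161.9°–196.6°] dwell: s stays 22.0000
seg 3 [196.6°–266.1°] simple-harmonic, h=-5: full span → s += -5 → s = 17.0000
seg 4 [266.1°–287°] dwell: s stays 17.0000
seg 5 [287°–329.6°] simple-harmonic, h=-11: θ=308.4° here. β=21.4, B=42.6. -11/2·(1 − cos(π·0.5023)) = -5.5406 → s = 11.4594

11.4594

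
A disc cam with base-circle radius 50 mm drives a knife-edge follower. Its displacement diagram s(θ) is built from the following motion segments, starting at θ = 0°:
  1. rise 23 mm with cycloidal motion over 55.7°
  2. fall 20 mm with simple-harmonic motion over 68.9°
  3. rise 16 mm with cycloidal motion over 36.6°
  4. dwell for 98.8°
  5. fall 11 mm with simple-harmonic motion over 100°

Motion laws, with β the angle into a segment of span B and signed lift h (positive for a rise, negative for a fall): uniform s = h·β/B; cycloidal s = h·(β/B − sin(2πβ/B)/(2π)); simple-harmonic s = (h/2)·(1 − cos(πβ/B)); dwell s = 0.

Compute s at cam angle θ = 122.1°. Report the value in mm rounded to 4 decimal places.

seg 1 [0°–55.7°] cycloidal, h=23: full span → s += 23 → s = 23.0000
seg 2 [55.7°–124.6°] simple-harmonic, h=-20: θ=122.1° here. β=66.4, B=68.9. -20/2·(1 − cos(π·0.9637)) = -19.9351 → s = 3.0649

3.0649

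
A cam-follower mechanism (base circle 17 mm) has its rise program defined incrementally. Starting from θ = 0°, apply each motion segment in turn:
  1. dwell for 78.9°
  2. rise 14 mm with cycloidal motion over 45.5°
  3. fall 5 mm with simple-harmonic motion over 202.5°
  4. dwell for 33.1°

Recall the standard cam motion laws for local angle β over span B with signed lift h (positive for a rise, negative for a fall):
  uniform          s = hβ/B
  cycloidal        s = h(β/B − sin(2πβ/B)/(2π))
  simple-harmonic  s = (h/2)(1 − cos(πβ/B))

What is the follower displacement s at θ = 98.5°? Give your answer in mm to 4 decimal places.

seg 1 [0°–78.9°] dwell: s stays 0.0000
seg 2 [78.9°–124.4°] cycloidal, h=14: θ=98.5° here. β=19.6, B=45.5. 14·(0.4308 − sin(2π·0.4308)/(2π)) = 5.0918 → s = 5.0918

5.0918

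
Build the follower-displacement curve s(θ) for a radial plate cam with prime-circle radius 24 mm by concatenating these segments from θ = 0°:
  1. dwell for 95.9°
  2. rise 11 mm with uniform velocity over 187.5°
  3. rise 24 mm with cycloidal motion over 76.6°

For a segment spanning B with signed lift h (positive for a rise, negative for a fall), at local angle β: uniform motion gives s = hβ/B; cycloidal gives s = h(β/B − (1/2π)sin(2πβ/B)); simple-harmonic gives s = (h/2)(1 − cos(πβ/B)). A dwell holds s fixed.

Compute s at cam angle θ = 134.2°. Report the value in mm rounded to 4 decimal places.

seg 1 [0°–95.9°] dwell: s stays 0.0000
seg 2 [95.9°–283.4°] uniform, h=11: θ=134.2° here. β=38.3, B=187.5. 11·38.3/187.5 = 2.2469 → s = 2.2469

2.2469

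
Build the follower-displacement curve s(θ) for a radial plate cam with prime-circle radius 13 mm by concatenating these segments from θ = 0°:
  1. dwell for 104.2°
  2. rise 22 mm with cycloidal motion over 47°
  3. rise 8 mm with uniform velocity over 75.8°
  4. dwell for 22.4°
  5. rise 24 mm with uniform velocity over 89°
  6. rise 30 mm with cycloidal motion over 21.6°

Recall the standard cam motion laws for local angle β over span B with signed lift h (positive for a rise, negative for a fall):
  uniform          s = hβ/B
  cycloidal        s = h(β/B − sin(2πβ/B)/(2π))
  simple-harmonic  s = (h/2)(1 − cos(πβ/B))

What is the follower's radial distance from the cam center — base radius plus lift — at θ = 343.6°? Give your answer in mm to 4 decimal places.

seg 1 [0°–104.2°] dwell: s stays 0.0000
seg 2 [104.2°–151.2°] cycloidal, h=22: full span → s += 22 → s = 22.0000
seg 3 [151.2°–227°] uniform, h=8: full span → s += 8 → s = 30.0000
seg 4 [227°–249.4°] dwell: s stays 30.0000
seg 5 [249.4°–338.4°] uniform, h=24: full span → s += 24 → s = 54.0000
seg 6 [338.4°–360°] cycloidal, h=30: θ=343.6° here. β=5.2, B=21.6. 30·(0.2407 − sin(2π·0.2407)/(2π)) = 2.4557 → s = 56.4557
radial distance = base radius + s = 13 + 56.4557 = 69.4557

69.4557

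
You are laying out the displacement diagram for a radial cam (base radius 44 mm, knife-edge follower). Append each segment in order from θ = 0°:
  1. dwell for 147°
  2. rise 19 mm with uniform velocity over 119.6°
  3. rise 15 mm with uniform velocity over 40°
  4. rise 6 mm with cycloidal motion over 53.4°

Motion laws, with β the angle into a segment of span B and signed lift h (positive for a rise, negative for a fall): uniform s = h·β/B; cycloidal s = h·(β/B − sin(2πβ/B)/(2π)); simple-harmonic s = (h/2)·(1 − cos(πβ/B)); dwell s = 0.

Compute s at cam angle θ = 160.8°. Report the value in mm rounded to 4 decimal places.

seg 1 [0°–147°] dwell: s stays 0.0000
seg 2 [147°–266.6°] uniform, h=19: θ=160.8° here. β=13.8, B=119.6. 19·13.8/119.6 = 2.1923 → s = 2.1923

2.1923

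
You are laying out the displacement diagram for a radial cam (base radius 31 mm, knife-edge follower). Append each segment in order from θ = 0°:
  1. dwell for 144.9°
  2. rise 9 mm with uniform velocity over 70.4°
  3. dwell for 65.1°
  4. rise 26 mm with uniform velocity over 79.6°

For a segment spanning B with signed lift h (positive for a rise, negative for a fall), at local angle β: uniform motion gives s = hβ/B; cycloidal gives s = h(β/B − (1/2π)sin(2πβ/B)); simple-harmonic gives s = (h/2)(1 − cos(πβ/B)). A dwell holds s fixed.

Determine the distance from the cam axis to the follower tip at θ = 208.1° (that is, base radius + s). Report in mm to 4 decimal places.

seg 1 [0°–144.9°] dwell: s stays 0.0000
seg 2 [144.9°–215.3°] uniform, h=9: θ=208.1° here. β=63.2, B=70.4. 9·63.2/70.4 = 8.0795 → s = 8.0795
radial distance = base radius + s = 31 + 8.0795 = 39.0795

39.0795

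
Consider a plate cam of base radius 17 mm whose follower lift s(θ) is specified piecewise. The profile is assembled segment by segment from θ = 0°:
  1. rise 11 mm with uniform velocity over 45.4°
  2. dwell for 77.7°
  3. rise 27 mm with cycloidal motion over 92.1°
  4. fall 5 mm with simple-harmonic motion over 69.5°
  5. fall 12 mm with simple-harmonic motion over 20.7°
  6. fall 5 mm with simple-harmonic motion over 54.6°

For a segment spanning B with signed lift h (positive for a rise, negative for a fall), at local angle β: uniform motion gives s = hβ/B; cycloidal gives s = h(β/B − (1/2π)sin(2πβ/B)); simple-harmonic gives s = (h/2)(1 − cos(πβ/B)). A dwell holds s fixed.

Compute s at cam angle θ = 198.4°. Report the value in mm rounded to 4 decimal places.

seg 1 [0°–45.4°] uniform, h=11: full span → s += 11 → s = 11.0000
seg 2 [45.4°–123.1°] dwell: s stays 11.0000
seg 3 [123.1°–215.2°] cycloidal, h=27: θ=198.4° here. β=75.3, B=92.1. 27·(0.8176 − sin(2π·0.8176)/(2π)) = 25.9904 → s = 36.9904

36.9904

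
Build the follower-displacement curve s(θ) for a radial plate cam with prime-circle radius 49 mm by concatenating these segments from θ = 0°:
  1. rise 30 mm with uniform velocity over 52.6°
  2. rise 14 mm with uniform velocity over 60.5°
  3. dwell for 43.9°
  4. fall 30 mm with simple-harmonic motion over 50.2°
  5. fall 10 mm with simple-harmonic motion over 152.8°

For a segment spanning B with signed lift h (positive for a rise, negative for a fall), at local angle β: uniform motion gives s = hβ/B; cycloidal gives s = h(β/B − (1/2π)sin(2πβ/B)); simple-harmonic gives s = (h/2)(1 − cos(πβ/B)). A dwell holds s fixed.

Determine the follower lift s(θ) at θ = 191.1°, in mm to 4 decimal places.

seg 1 [0°–52.6°] uniform, h=30: full span → s += 30 → s = 30.0000
seg 2 [52.6°–113.1°] uniform, h=14: full span → s += 14 → s = 44.0000
seg 3 [113.1°–157°] dwell: s stays 44.0000
seg 4 [157°–207.2°] simple-harmonic, h=-30: θ=191.1° here. β=34.1, B=50.2. -30/2·(1 − cos(π·0.6793)) = -23.0088 → s = 20.9912

20.9912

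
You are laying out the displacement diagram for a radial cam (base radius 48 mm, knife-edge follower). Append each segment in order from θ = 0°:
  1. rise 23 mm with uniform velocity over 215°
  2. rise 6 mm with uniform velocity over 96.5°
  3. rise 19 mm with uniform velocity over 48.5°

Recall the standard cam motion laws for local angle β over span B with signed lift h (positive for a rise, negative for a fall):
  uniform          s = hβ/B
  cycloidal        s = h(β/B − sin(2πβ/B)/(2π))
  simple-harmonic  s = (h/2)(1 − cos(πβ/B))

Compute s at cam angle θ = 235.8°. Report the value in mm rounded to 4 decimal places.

seg 1 [0°–215°] uniform, h=23: full span → s += 23 → s = 23.0000
seg 2 [215°–311.5°] uniform, h=6: θ=235.8° here. β=20.8, B=96.5. 6·20.8/96.5 = 1.2933 → s = 24.2933

24.2933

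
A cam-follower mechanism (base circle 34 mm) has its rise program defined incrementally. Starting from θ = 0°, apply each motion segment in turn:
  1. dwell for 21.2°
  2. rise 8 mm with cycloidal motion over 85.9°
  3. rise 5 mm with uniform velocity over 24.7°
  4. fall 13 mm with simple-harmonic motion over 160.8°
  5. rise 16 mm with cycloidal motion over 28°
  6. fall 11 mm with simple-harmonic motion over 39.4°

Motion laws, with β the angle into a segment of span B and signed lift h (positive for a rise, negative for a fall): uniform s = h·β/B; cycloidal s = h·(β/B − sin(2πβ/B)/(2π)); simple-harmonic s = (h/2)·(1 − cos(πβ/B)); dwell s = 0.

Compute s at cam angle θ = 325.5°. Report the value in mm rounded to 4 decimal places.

seg 1 [0°–21.2°] dwell: s stays 0.0000
seg 2 [21.2°–107.1°] cycloidal, h=8: full span → s += 8 → s = 8.0000
seg 3 [107.1°–131.8°] uniform, h=5: full span → s += 5 → s = 13.0000
seg 4 [131.8°–292.6°] simple-harmonic, h=-13: full span → s += -13 → s = 0.0000
seg 5 [292.6°–320.6°] cycloidal, h=16: full span → s += 16 → s = 16.0000
seg 6 [320.6°–360°] simple-harmonic, h=-11: θ=325.5° here. β=4.9, B=39.4. -11/2·(1 − cos(π·0.1244)) = -0.4145 → s = 15.5855

15.5855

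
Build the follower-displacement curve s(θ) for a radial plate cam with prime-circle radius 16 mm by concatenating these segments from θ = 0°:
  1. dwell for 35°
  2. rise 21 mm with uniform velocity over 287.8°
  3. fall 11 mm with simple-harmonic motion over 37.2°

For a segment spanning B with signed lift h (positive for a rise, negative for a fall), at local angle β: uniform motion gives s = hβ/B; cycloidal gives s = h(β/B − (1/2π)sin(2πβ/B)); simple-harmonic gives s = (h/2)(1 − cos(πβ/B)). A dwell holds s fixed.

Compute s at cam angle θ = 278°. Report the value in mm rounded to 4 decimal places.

seg 1 [0°–35°] dwell: s stays 0.0000
seg 2 [35°–322.8°] uniform, h=21: θ=278° here. β=243, B=287.8. 21·243/287.8 = 17.7311 → s = 17.7311

17.7311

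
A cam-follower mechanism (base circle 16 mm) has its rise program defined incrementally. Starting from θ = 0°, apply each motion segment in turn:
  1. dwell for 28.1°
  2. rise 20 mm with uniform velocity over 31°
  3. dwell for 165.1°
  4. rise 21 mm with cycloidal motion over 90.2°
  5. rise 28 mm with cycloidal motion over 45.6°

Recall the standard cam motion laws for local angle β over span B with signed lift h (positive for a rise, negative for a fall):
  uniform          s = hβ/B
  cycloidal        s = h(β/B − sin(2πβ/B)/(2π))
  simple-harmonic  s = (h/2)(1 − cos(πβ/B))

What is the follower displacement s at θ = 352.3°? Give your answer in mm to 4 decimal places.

seg 1 [0°–28.1°] dwell: s stays 0.0000
seg 2 [28.1°–59.1°] uniform, h=20: full span → s += 20 → s = 20.0000
seg 3 [59.1°–224.2°] dwell: s stays 20.0000
seg 4 [224.2°–314.4°] cycloidal, h=21: full span → s += 21 → s = 41.0000
seg 5 [314.4°–360°] cycloidal, h=28: θ=352.3° here. β=37.9, B=45.6. 28·(0.8311 − sin(2π·0.8311)/(2π)) = 27.1616 → s = 68.1616

68.1616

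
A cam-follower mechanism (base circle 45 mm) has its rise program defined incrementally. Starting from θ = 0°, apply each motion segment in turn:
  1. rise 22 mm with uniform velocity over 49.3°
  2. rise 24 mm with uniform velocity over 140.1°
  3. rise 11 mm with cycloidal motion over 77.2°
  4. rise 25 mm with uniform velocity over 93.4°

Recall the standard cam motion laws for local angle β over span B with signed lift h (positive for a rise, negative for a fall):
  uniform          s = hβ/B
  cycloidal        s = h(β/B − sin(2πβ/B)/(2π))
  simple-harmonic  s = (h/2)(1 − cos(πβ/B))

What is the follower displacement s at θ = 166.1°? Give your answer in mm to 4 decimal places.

seg 1 [0°–49.3°] uniform, h=22: full span → s += 22 → s = 22.0000
seg 2 [49.3°–189.4°] uniform, h=24: θ=166.1° here. β=116.8, B=140.1. 24·116.8/140.1 = 20.0086 → s = 42.0086

42.0086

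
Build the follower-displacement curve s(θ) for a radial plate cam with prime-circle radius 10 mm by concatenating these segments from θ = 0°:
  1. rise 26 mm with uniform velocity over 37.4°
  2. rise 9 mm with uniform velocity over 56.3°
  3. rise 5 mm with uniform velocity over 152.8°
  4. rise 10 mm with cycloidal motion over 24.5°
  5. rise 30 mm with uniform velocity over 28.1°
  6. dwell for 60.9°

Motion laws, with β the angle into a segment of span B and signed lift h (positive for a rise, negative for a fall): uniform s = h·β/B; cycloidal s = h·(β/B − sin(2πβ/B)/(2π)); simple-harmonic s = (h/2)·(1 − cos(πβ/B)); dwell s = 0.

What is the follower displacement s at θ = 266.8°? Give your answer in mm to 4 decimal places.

seg 1 [0°–37.4°] uniform, h=26: full span → s += 26 → s = 26.0000
seg 2 [37.4°–93.7°] uniform, h=9: full span → s += 9 → s = 35.0000
seg 3 [93.7°–246.5°] uniform, h=5: full span → s += 5 → s = 40.0000
seg 4 [246.5°–271°] cycloidal, h=10: θ=266.8° here. β=20.3, B=24.5. 10·(0.8286 − sin(2π·0.8286)/(2π)) = 9.6872 → s = 49.6872

49.6872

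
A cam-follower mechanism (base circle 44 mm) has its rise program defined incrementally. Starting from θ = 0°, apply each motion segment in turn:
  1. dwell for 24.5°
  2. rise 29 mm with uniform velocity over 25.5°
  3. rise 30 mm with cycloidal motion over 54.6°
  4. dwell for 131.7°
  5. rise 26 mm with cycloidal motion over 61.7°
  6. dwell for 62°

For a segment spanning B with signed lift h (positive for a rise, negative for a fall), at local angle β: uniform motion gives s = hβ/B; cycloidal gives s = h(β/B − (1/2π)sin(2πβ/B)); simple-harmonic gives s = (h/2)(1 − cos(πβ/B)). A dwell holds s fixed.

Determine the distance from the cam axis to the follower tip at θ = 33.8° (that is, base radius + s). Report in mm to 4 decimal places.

seg 1 [0°–24.5°] dwell: s stays 0.0000
seg 2 [24.5°–50°] uniform, h=29: θ=33.8° here. β=9.3, B=25.5. 29·9.3/25.5 = 10.5765 → s = 10.5765
radial distance = base radius + s = 44 + 10.5765 = 54.5765

54.5765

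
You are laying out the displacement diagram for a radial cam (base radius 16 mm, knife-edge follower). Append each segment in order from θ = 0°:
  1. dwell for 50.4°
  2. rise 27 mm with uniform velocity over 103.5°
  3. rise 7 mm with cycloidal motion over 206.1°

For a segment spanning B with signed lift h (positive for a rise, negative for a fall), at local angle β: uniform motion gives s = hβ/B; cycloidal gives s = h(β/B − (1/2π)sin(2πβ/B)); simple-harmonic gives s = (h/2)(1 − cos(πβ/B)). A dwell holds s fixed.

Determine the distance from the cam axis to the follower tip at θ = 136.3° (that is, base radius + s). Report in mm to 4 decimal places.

seg 1 [0°–50.4°] dwell: s stays 0.0000
seg 2 [50.4°–153.9°] uniform, h=27: θ=136.3° here. β=85.9, B=103.5. 27·85.9/103.5 = 22.4087 → s = 22.4087
radial distance = base radius + s = 16 + 22.4087 = 38.4087

38.4087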